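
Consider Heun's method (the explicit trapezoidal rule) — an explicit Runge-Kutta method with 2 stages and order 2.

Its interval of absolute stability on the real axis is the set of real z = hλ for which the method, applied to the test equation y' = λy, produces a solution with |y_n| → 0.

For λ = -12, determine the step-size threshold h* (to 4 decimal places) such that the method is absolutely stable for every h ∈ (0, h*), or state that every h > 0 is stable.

Set f=λy, z=hλ:
  order 2, 2-stage ⇒ R(z)=1+z+z^2/2
  (e.g. R(-0.35)=0.71125, |R|=0.71125)

Solve |R(x)|<1 on ℝ⁻.
x=-0.35: |R|=0.7113
|R(-1.2)|=0.5200 |R(-1.08)|=0.5032 |R(-1.01)|=0.5000
Bisect:
  x_lo=-2.6179 |R|=1.8088  x_hi=-0.0709 |R|=0.9316
  mid=-1.34441 |R|=0.55931 →hi
  mid=-1.98115 |R|=0.98133 →hi
  mid=-2.29952 |R|=1.34437 →lo
  mid=-2.14033 |R|=1.15018 →lo
  mid=-2.06074 |R|=1.06259 →lo
  mid=-2.02095 |R|=1.02116 →lo
  mid=-2.00105 |R|=1.00105 →lo
  mid=-1.99110 |R|=0.99114 →hi
  mid=-1.99607 |R|=0.99608 →hi
  ...
  [-2.00011,-1.99996] ⇒ x*=-2.0000
Interval (-2.0000, 0).

(-2.0000,0); λ=-12 ⇒ h* = 0.1667.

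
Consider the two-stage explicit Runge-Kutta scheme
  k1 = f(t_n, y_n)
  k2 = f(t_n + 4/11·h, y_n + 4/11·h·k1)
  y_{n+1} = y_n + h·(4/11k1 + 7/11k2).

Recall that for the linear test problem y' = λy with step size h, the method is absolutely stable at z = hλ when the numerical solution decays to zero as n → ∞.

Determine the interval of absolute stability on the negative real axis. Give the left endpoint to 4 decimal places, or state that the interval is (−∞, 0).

(-4.3214, 0).

With y'=λy (z=hλ):
  k1=λy_n ⇒ h·k1=z·y_n;  k2=λ(1+4/11z)y_n ⇒ h·k2=z(1+4/11z)y_n
  y_{n+1}/y_n = 1 + 4/11z + 7/11z(1+4/11z) = 1 + z + 28/121z²
  ⇒ R(z) = 1 + z + 28/121z².

Solve |R(x)|<1 on ℝ⁻.
x=-0.42: |R|=0.6208
R=1: x+28/121x²=0 ⇒ x=−121/28=-4.3214; min R=1−1/(4·28/121)=-0.0804>−1
Confirm numerically:
  x=-3.684: |R|=0.45659 <1
  x=-3.488: |R|=0.32731 <1
  x=-3.217: |R|=0.17783 <1
  x=-4.887: |R|=1.63959 >1
  x=-4.571: |R|=1.26398 >1
  x=-4.550: |R|=1.24066 >1
Interval (-4.3214, 0).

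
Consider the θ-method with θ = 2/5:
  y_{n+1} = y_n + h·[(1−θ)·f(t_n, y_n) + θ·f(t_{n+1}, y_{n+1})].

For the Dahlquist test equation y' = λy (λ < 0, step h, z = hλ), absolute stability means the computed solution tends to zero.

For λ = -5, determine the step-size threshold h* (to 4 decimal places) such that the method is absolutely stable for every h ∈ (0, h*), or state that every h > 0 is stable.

On y'=λy, z=hλ:
  y_{n+1} = y_n + z·[3/5·y_n + 2/5·y_{n+1}] ⇒ (1 − 2/5z)y_{n+1} = (1 + 3/5z)y_n
  so R(z) = (1 + 3/5z)/(1 − 2/5z).

Solve |R(x)|<1 on ℝ⁻.
x=-1.76: |R|=0.0329
R=−1: 1+3/5x = −1+2/5x ⇒ -1/5x=2 ⇒ x=2/(-1/5)=-10.0000
Confirm numerically:
  x=-8.170: |R|=0.91425 <1
  x=-7.640: |R|=0.88363 <1
  x=-5.312: |R|=0.69995 <1
  x=-10.475: |R|=1.01830 >1
  x=-10.434: |R|=1.01678 >1
  x=-10.059: |R|=1.00235 >1
Stable set (-10.0000, 0).

(-10.0000,0); λ=-5 ⇒ h* = (10)/5 = 2.0000.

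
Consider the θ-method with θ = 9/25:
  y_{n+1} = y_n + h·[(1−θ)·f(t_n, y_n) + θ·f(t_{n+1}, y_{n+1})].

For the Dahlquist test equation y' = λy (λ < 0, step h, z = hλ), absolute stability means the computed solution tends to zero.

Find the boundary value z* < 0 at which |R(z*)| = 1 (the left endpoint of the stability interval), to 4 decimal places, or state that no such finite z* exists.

Test eqn y'=λy, z=hλ:
  y_{n+1} = y_n + z·[16/25·y_n + 9/25·y_{n+1}] ⇒ (1 − 9/25z)y_{n+1} = (1 + 16/25z)y_n
  so R(z) = (1 + 16/25z)/(1 − 9/25z).

Boundary: |R(x)|=1, x<0.
x=-0.77: |R|=0.3971
R=−1: 1+16/25x = −1+9/25x ⇒ -7/25x=2 ⇒ x=2/(-7/25)=-7.1429
Confirm numerically:
  x=-6.978: |R|=0.98686 <1
  x=-3.845: |R|=0.61270 <1
  x=-3.705: |R|=0.58754 <1
  x=-3.058: |R|=0.45558 <1
  x=-7.645: |R|=1.03747 >1
  x=-7.465: |R|=1.02446 >1
Interval (-7.1429, 0).

left endpoint -7.1429.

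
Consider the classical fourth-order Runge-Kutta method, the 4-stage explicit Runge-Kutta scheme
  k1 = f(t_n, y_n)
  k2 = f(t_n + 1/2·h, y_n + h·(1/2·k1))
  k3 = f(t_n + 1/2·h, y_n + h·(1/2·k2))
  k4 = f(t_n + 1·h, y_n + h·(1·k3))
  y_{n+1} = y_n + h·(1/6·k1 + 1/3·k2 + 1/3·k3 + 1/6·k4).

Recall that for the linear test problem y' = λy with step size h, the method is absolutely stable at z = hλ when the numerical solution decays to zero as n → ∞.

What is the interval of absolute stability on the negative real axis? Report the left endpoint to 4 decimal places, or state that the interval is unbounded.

z∈(-2.7853,0).

With y'=λy (z=hλ):
  order 4, 4-stage ⇒ R(z)=1+z+z^2/2+z^3/6+z^4/24
  (e.g. R(-1.61)=0.27046, |R|=0.27046)

Solve |R(x)|<1 on ℝ⁻.
x=-1.61: |R|=0.2705
|R(-2.85)|=1.1020 |R(-0.8)|=0.4517 |R(-0.76)|=0.4695
Bisect:
  x_lo=-3.4175 |R|=2.4534  x_hi=-0.2359 |R|=0.7898
  mid=-1.82672 |R|=0.28976 →hi
  mid=-2.62210 |R|=0.78058 →hi
  mid=-3.01980 |R|=1.41509 →lo
  mid=-2.82095 |R|=1.05511 →lo
  mid=-2.72153 |R|=0.90804 →hi
  mid=-2.77124 |R|=0.97902 →hi
  mid=-2.79610 |R|=1.01641 →lo
  mid=-2.78367 |R|=0.99755 →hi
  mid=-2.78988 |R|=1.00694 →lo
  mid=-2.78677 |R|=1.00224 →lo
  ...
  [-2.78542,-2.78522] ⇒ x*=-2.7853
Interval (-2.7853, 0).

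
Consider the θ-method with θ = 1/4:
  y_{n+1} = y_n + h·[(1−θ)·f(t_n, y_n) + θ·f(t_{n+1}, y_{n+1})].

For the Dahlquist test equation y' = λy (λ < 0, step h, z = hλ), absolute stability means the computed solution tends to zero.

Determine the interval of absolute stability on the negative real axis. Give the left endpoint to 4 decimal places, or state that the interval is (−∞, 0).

(-4.0000, 0).

On y'=λy, z=hλ:
  y_{n+1} = y_n + z·[3/4·y_n + 1/4·y_{n+1}] ⇒ (1 − 1/4z)y_{n+1} = (1 + 3/4z)y_n
  R(z) = (1 + 3/4z)/(1 − 1/4z).

Find x<0 with |R(x)|<1.
x=-1.2: |R|=0.0769
R=−1: 1+3/4x = −1+1/4x ⇒ -1/2x=2 ⇒ x=2/(-1/2)=-4.0000
Confirm numerically:
  x=-2.824: |R|=0.65533 <1
  x=-2.634: |R|=0.58818 <1
  x=-2.471: |R|=0.52743 <1
  x=-1.896: |R|=0.28630 <1
  x=-4.578: |R|=1.13476 >1
  x=-4.197: |R|=1.04807 >1
Interval (-4.0000, 0).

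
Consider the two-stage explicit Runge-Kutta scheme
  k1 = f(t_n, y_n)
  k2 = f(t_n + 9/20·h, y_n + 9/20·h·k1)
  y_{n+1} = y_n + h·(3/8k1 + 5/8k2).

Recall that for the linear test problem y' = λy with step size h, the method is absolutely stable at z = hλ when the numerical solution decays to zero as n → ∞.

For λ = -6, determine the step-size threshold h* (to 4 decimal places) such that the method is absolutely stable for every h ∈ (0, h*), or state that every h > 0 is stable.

On y'=λy, z=hλ:
  k1=λy_n ⇒ h·k1=z·y_n;  k2=λ(1+9/20z)y_n ⇒ h·k2=z(1+9/20z)y_n
  y_{n+1}/y_n = 1 + 3/8z + 5/8z(1+9/20z) = 1 + z + 9/32z²
  Hence R(z) = 1 + z + 9/32z².

Need |R(x)|<1, x<0.
x=-0.99: |R|=0.2857
R=1: x+9/32x²=0 ⇒ x=−32/9=-3.5556; min R=1−1/(4·9/32)=0.1111>−1
Confirm numerically:
  x=-2.099: |R|=0.14013 <1
  x=-2.012: |R|=0.12654 <1
  x=-1.729: |R|=0.11178 <1
  x=-1.658: |R|=0.11515 <1
  x=-3.983: |R|=1.47883 >1
  x=-3.804: |R|=1.26580 >1
  x=-3.629: |R|=1.07496 >1
Interval (-3.5556, 0).

(-3.5556,0); λ=-6 ⇒ h* = (32/9)/6 = 0.5926.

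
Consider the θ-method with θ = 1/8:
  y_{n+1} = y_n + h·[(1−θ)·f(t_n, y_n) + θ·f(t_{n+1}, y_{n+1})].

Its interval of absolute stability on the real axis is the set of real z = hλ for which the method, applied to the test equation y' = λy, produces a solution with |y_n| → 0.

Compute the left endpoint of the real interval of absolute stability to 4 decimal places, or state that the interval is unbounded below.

z* = -2.6667.

Set f=λy, z=hλ:
  y_{n+1} = y_n + z·[7/8·y_n + 1/8·y_{n+1}] ⇒ (1 − 1/8z)y_{n+1} = (1 + 7/8z)y_n
  R(z) = (1 + 7/8z)/(1 − 1/8z).

Boundary: |R(x)|=1, x<0.
x=-1.27: |R|=0.0960
R=−1: 1+7/8x = −1+1/8x ⇒ -3/4x=2 ⇒ x=2/(-3/4)=-2.6667
Confirm numerically:
  x=-2.502: |R|=0.90592 <1
  x=-1.682: |R|=0.38980 <1
  x=-1.231: |R|=0.06684 <1
  x=-1.174: |R|=0.02376 <1
  x=-3.111: |R|=1.23994 >1
  x=-2.908: |R|=1.13275 >1
  x=-2.803: |R|=1.07572 >1
Interval (-2.6667, 0).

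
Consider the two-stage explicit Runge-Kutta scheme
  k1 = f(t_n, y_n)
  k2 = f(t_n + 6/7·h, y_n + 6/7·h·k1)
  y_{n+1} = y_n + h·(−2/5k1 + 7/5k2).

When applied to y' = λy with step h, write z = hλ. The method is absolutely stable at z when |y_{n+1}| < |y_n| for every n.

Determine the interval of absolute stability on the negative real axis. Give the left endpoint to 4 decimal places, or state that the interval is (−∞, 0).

Set f=λy, z=hλ:
  k1=λy_n ⇒ h·k1=z·y_n;  k2=λ(1+6/7z)y_n ⇒ h·k2=z(1+6/7z)y_n
  y_{n+1}/y_n = 1 − 2/5z + 7/5z(1+6/7z) = 1 + z + 6/5z²
  so R(z) = 1 + z + 6/5z².

Boundary: |R(x)|=1, x<0.
x=-1.06: |R|=1.2883
R=1: x+6/5x²=0 ⇒ x=−5/6=-0.8333; min R=1−1/(4·6/5)=0.7917>−1
Confirm numerically:
  x=-0.809: |R|=0.97638 <1
  x=-0.459: |R|=0.79382 <1
  x=-0.408: |R|=0.79176 <1
  x=-0.399: |R|=0.79204 <1
  x=-1.170: |R|=1.47268 >1
  x=-1.140: |R|=1.41952 >1
So |R|<1 on (-0.8333, 0).

(-0.8333, 0).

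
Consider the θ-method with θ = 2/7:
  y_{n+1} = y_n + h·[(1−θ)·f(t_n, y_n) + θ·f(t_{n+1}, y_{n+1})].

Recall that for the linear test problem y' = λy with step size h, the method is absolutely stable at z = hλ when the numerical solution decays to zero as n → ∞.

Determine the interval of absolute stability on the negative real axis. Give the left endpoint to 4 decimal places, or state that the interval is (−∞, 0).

z∈(-4.6667,0).

Set f=λy, z=hλ:
  y_{n+1} = y_n + z·[5/7·y_n + 2/7·y_{n+1}] ⇒ (1 − 2/7z)y_{n+1} = (1 + 5/7z)y_n
  Hence R(z) = (1 + 5/7z)/(1 − 2/7z).

Boundary: |R(x)|=1, x<0.
x=-0.85: |R|=0.3161
R=−1: 1+5/7x = −1+2/7x ⇒ -3/7x=2 ⇒ x=2/(-3/7)=-4.6667
Confirm numerically:
  x=-3.031: |R|=0.62433 <1
  x=-2.473: |R|=0.44910 <1
  x=-2.007: |R|=0.27556 <1
  x=-5.209: |R|=1.09341 >1
  x=-5.162: |R|=1.08578 >1
Interval (-4.6667, 0).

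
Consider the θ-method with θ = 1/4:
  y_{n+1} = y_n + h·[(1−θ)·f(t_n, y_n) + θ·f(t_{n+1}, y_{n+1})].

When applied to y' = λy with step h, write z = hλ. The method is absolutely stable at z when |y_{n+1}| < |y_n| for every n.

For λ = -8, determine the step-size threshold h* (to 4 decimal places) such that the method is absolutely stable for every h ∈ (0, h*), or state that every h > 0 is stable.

Set f=λy, z=hλ:
  y_{n+1} = y_n + z·[3/4·y_n + 1/4·y_{n+1}] ⇒ (1 − 1/4z)y_{n+1} = (1 + 3/4z)y_n
  so R(z) = (1 + 3/4z)/(1 − 1/4z).

Need |R(x)|<1, x<0.
x=-1.13: |R|=0.1189
R=−1: 1+3/4x = −1+1/4x ⇒ -1/2x=2 ⇒ x=2/(-1/2)=-4.0000
Confirm numerically:
  x=-3.880: |R|=0.96954 <1
  x=-3.679: |R|=0.91640 <1
  x=-3.148: |R|=0.76161 <1
  x=-2.387: |R|=0.49491 <1
  x=-4.464: |R|=1.10964 >1
  x=-4.438: |R|=1.10382 >1
  x=-4.034: |R|=1.00846 >1
So |R|<1 on (-4.0000, 0).

(-4.0000,0); λ=-8 ⇒ h* = (4)/8 = 0.5000.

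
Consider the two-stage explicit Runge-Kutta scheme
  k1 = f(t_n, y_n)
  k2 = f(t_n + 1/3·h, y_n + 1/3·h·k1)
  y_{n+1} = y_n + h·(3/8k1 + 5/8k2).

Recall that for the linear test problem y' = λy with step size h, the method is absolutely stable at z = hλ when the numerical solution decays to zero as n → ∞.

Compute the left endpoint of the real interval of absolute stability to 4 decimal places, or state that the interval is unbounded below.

z* = -4.8000.

On y'=λy, z=hλ:
  k1=λy_n ⇒ h·k1=z·y_n;  k2=λ(1+1/3z)y_n ⇒ h·k2=z(1+1/3z)y_n
  y_{n+1}/y_n = 1 + 3/8z + 5/8z(1+1/3z) = 1 + z + 5/24z²
  ⇒ R(z) = 1 + z + 5/24z².

Boundary: |R(x)|=1, x<0.
x=-0.94: |R|=0.2441
R=1: x+5/24x²=0 ⇒ x=−24/5=-4.8000; min R=1−1/(4·5/24)=-0.2000>−1
Confirm numerically:
  x=-4.436: |R|=0.66360 <1
  x=-4.414: |R|=0.64504 <1
  x=-3.342: |R|=0.01513 <1
  x=-3.238: |R|=0.05370 <1
  x=-4.982: |R|=1.18890 >1
  x=-4.843: |R|=1.04339 >1
Interval (-4.8000, 0).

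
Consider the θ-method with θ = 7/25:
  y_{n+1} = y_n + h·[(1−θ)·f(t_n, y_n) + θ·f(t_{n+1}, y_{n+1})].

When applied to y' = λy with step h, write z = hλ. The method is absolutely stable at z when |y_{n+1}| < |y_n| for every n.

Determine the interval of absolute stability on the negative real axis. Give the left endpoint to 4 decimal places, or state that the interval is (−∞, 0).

z∈(-4.5455,0).

On y'=λy, z=hλ:
  y_{n+1} = y_n + z·[18/25·y_n + 7/25·y_{n+1}] ⇒ (1 − 7/25z)y_{n+1} = (1 + 18/25z)y_n
  Hence R(z) = (1 + 18/25z)/(1 − 7/25z).

Find x<0 with |R(x)|<1.
x=-1.49: |R|=0.0514
R=−1: 1+18/25x = −1+7/25x ⇒ -11/25x=2 ⇒ x=2/(-11/25)=-4.5455
Confirm numerically:
  x=-3.124: |R|=0.66638 <1
  x=-2.435: |R|=0.44785 <1
  x=-2.215: |R|=0.36712 <1
  x=-2.196: |R|=0.35985 <1
  x=-4.912: |R|=1.06790 >1
  x=-4.910: |R|=1.06754 >1
  x=-4.796: |R|=1.04705 >1
Interval (-4.5455, 0).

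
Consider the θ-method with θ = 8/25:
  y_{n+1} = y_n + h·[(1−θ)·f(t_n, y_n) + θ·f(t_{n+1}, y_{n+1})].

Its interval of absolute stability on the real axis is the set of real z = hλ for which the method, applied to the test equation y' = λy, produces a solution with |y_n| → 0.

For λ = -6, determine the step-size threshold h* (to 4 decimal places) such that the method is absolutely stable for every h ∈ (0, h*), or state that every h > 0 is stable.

Test eqn y'=λy, z=hλ:
  y_{n+1} = y_n + z·[17/25·y_n + 8/25·y_{n+1}] ⇒ (1 − 8/25z)y_{n+1} = (1 + 17/25z)y_n
  Hence R(z) = (1 + 17/25z)/(1 − 8/25z).

Solve |R(x)|<1 on ℝ⁻.
x=-0.82: |R|=0.3504
R=−1: 1+17/25x = −1+8/25x ⇒ -9/25x=2 ⇒ x=2/(-9/25)=-5.5556
Confirm numerically:
  x=-5.308: |R|=0.96697 <1
  x=-4.675: |R|=0.87300 <1
  x=-4.465: |R|=0.83836 <1
  x=-4.059: |R|=0.76564 <1
  x=-6.137: |R|=1.07062 >1
  x=-5.937: |R|=1.04735 >1
  x=-5.921: |R|=1.04545 >1
Stable set (-5.5556, 0).

(-5.5556,0); λ=-6 ⇒ h* = (50/9)/6 = 0.9259.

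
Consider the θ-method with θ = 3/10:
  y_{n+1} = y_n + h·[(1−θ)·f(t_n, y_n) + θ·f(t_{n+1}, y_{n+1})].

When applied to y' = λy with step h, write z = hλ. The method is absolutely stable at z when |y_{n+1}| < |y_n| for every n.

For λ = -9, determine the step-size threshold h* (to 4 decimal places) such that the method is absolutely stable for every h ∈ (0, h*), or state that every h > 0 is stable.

Test eqn y'=λy, z=hλ:
  y_{n+1} = y_n + z·[7/10·y_n + 3/10·y_{n+1}] ⇒ (1 − 3/10z)y_{n+1} = (1 + 7/10z)y_n
  R(z) = (1 + 7/10z)/(1 − 3/10z).

Need |R(x)|<1, x<0.
x=-0.38: |R|=0.6589
R=−1: 1+7/10x = −1+3/10x ⇒ -2/5x=2 ⇒ x=2/(-2/5)=-5.0000
Confirm numerically:
  x=-4.292: |R|=0.87620 <1
  x=-3.116: |R|=0.61050 <1
  x=-2.619: |R|=0.46665 <1
  x=-5.248: |R|=1.03853 >1
  x=-5.032: |R|=1.00510 >1
Stable set (-5.0000, 0).

(-5.0000,0); λ=-9 ⇒ h* = (5)/9 = 0.5556.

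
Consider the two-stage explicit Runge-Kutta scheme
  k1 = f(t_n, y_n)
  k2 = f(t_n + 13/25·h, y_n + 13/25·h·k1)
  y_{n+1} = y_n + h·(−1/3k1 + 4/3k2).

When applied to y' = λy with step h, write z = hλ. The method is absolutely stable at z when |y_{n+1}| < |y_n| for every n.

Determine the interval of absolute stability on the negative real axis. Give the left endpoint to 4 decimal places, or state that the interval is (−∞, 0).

On y'=λy, z=hλ:
  k1=λy_n ⇒ h·k1=z·y_n;  k2=λ(1+13/25z)y_n ⇒ h·k2=z(1+13/25z)y_n
  y_{n+1}/y_n = 1 − 1/3z + 4/3z(1+13/25z) = 1 + z + 52/75z²
  Hence R(z) = 1 + z + 52/75z².

Solve |R(x)|<1 on ℝ⁻.
x=-0.69: |R|=0.6401
R=1: x+52/75x²=0 ⇒ x=−75/52=-1.4423; min R=1−1/(4·52/75)=0.6394>−1
Confirm numerically:
  x=-1.419: |R|=0.97707 <1
  x=-0.933: |R|=0.67054 <1
  x=-0.710: |R|=0.63951 <1
  x=-0.660: |R|=0.64202 <1
  x=-1.915: |R|=1.62761 >1
  x=-1.826: |R|=1.48576 >1
So |R|<1 on (-1.4423, 0).

z∈(-1.4423,0).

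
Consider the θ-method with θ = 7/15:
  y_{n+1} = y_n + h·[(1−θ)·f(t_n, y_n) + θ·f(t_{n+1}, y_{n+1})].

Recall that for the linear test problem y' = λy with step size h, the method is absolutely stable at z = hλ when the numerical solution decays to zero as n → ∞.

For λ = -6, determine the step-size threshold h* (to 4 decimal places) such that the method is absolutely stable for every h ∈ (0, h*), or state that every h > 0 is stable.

On y'=λy, z=hλ:
  y_{n+1} = y_n + z·[8/15·y_n + 7/15·y_{n+1}] ⇒ (1 − 7/15z)y_{n+1} = (1 + 8/15z)y_n
  Hence R(z) = (1 + 8/15z)/(1 − 7/15z).

Boundary: |R(x)|=1, x<0.
x=-1.35: |R|=0.1718
R=−1: 1+8/15x = −1+7/15x ⇒ -1/15x=2 ⇒ x=2/(-1/15)=-30.0000
Confirm numerically:
  x=-20.913: |R|=0.94370 <1
  x=-19.252: |R|=0.92823 <1
  x=-18.534: |R|=0.92078 <1
  x=-30.539: |R|=1.00236 >1
  x=-30.392: |R|=1.00172 >1
  x=-30.126: |R|=1.00056 >1
So |R|<1 on (-30.0000, 0).

(-30.0000,0); λ=-6 ⇒ h* = (30)/6 = 5.0000.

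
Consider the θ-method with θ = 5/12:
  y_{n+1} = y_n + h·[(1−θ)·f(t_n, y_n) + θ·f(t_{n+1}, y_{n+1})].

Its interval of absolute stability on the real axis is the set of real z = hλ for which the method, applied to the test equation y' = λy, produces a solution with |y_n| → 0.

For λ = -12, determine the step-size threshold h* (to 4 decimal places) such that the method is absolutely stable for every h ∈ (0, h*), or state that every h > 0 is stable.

Set f=λy, z=hλ:
  y_{n+1} = y_n + z·[7/12·y_n + 5/12·y_{n+1}] ⇒ (1 − 5/12z)y_{n+1} = (1 + 7/12z)y_n
  ⇒ R(z) = (1 + 7/12z)/(1 − 5/12z).

Find x<0 with |R(x)|<1.
x=-0.95: |R|=0.3194
R=−1: 1+7/12x = −1+5/12x ⇒ -1/6x=2 ⇒ x=2/(-1/6)=-12.0000
Confirm numerically:
  x=-6.369: |R|=0.74314 <1
  x=-6.134: |R|=0.72505 <1
  x=-5.515: |R|=0.67227 <1
  x=-12.559: |R|=1.01495 >1
  x=-12.444: |R|=1.01196 >1
  x=-12.082: |R|=1.00226 >1
Interval (-12.0000, 0).

(-12.0000,0); λ=-12 ⇒ h* = (12)/12 = 1.0000.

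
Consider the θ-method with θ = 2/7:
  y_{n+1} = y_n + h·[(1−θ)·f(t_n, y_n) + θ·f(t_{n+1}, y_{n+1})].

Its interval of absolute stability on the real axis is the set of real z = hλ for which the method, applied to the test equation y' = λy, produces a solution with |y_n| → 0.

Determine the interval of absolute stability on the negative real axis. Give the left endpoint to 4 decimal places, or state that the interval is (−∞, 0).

(-4.6667, 0).

Set f=λy, z=hλ:
  y_{n+1} = y_n + z·[5/7·y_n + 2/7·y_{n+1}] ⇒ (1 − 2/7z)y_{n+1} = (1 + 5/7z)y_n
  R(z) = (1 + 5/7z)/(1 − 2/7z).

Boundary: |R(x)|=1, x<0.
x=-0.79: |R|=0.3555
R=−1: 1+5/7x = −1+2/7x ⇒ -3/7x=2 ⇒ x=2/(-3/7)=-4.6667
Confirm numerically:
  x=-2.854: |R|=0.57208 <1
  x=-2.490: |R|=0.45492 <1
  x=-2.010: |R|=0.27677 <1
  x=-5.024: |R|=1.06288 >1
  x=-4.766: |R|=1.01803 >1
So |R|<1 on (-4.6667, 0).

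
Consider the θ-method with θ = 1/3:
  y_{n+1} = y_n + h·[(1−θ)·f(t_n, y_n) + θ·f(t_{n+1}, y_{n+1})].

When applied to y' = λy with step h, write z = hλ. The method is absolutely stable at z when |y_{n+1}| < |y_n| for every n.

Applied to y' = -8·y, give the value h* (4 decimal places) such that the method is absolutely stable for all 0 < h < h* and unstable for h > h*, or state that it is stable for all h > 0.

On y'=λy, z=hλ:
  y_{n+1} = y_n + z·[2/3·y_n + 1/3·y_{n+1}] ⇒ (1 − 1/3z)y_{n+1} = (1 + 2/3z)y_n
  ⇒ R(z) = (1 + 2/3z)/(1 − 1/3z).

Solve |R(x)|<1 on ℝ⁻.
x=-1.75: |R|=0.1053
R=−1: 1+2/3x = −1+1/3x ⇒ -1/3x=2 ⇒ x=2/(-1/3)=-6.0000
Confirm numerically:
  x=-5.938: |R|=0.99306 <1
  x=-5.047: |R|=0.88157 <1
  x=-3.703: |R|=0.65732 <1
  x=-2.511: |R|=0.36690 <1
  x=-6.518: |R|=1.05442 >1
  x=-6.511: |R|=1.05373 >1
  x=-6.344: |R|=1.03682 >1
So |R|<1 on (-6.0000, 0).

(-6.0000,0); λ=-8 ⇒ h* = (6)/8 = 0.7500.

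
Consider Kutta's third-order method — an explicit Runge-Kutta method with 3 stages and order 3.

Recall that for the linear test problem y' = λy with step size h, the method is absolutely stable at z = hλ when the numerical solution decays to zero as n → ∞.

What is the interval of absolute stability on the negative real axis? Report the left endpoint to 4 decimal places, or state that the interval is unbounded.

z∈(-2.5127,0).

Set f=λy, z=hλ:
  order 3, 3-stage ⇒ R(z)=1+z+z^2/2+z^3/6
  (e.g. R(-1.72)=-0.08887, |R|=0.08887)

Need |R(x)|<1, x<0.
x=-1.72: |R|=0.0889
|R(-2.73)|=1.3946 |R(-2.53)|=1.0286 |R(-0.54)|=0.5796
Bisect:
  x_lo=-3.2155 |R|=2.5869  x_hi=-0.3653 |R|=0.6933
  mid=-1.79041 |R|=0.14418 →hi
  mid=-2.50296 |R|=0.98399 →hi
  mid=-2.85924 |R|=1.66744 →lo
  mid=-2.68110 |R|=1.29904 →lo
  mid=-2.59203 |R|=1.13520 →lo
  mid=-2.54750 |R|=1.05806 →lo
  mid=-2.52523 |R|=1.02064 →lo
  mid=-2.51410 |R|=1.00222 →lo
  mid=-2.50853 |R|=0.99308 →hi
  ...
  [-2.51288,-2.51270] ⇒ x*=-2.5127
Stable set (-2.5127, 0).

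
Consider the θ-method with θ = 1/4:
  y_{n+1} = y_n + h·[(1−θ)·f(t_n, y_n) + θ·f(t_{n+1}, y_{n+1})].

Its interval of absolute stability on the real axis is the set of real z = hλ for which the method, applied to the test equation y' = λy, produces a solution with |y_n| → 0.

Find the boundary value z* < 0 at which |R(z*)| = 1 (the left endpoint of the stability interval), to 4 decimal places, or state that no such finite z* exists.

With y'=λy (z=hλ):
  y_{n+1} = y_n + z·[3/4·y_n + 1/4·y_{n+1}] ⇒ (1 − 1/4z)y_{n+1} = (1 + 3/4z)y_n
  so R(z) = (1 + 3/4z)/(1 − 1/4z).

Boundary: |R(x)|=1, x<0.
x=-1.46: |R|=0.0696
R=−1: 1+3/4x = −1+1/4x ⇒ -1/2x=2 ⇒ x=2/(-1/2)=-4.0000
Confirm numerically:
  x=-2.214: |R|=0.42517 <1
  x=-2.114: |R|=0.38306 <1
  x=-1.603: |R|=0.14439 <1
  x=-4.439: |R|=1.10404 >1
  x=-4.156: |R|=1.03825 >1
So |R|<1 on (-4.0000, 0).

z* = -4.0000.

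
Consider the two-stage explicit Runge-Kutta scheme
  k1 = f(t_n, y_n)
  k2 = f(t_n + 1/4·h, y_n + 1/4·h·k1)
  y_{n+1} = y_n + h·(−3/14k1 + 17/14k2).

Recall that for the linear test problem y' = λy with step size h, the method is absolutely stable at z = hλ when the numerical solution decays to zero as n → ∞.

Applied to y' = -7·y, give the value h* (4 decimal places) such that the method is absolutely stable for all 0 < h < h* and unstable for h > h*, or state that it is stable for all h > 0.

(-3.2941,0); λ=-7 ⇒ h* = (56/17)/7 = 0.4706.

On y'=λy, z=hλ:
  k1=λy_n ⇒ h·k1=z·y_n;  k2=λ(1+1/4z)y_n ⇒ h·k2=z(1+1/4z)y_n
  y_{n+1}/y_n = 1 − 3/14z + 17/14z(1+1/4z) = 1 + z + 17/56z²
  R(z) = 1 + z + 17/56z².

Boundary: |R(x)|=1, x<0.
x=-1.01: |R|=0.2997
R=1: x+17/56x²=0 ⇒ x=−56/17=-3.2941; min R=1−1/(4·17/56)=0.1765>−1
Confirm numerically:
  x=-3.079: |R|=0.79893 <1
  x=-2.996: |R|=0.72886 <1
  x=-2.801: |R|=0.58070 <1
  x=-3.690: |R|=1.44346 >1
  x=-3.587: |R|=1.31892 >1
Stable set (-3.2941, 0).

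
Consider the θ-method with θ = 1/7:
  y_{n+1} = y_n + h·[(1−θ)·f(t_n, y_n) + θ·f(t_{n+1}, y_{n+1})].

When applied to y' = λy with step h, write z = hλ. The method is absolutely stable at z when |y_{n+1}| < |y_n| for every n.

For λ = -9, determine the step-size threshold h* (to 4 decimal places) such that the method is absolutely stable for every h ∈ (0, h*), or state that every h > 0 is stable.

On y'=λy, z=hλ:
  y_{n+1} = y_n + z·[6/7·y_n + 1/7·y_{n+1}] ⇒ (1 − 1/7z)y_{n+1} = (1 + 6/7z)y_n
  ⇒ R(z) = (1 + 6/7z)/(1 − 1/7z).

Boundary: |R(x)|=1, x<0.
x=-0.93: |R|=0.1791
R=−1: 1+6/7x = −1+1/7x ⇒ -5/7x=2 ⇒ x=2/(-5/7)=-2.8000
Confirm numerically:
  x=-2.328: |R|=0.74700 <1
  x=-1.915: |R|=0.50365 <1
  x=-1.738: |R|=0.39231 <1
  x=-3.233: |R|=1.21157 >1
  x=-2.876: |R|=1.03848 >1
Stable set (-2.8000, 0).

(-2.8000,0); λ=-9 ⇒ h* = (14/5)/9 = 0.3111.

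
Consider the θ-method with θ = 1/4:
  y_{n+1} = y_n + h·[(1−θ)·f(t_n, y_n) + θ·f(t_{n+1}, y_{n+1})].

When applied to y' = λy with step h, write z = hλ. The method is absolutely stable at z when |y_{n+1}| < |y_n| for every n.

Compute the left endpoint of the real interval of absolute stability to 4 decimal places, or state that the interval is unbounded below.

left endpoint -4.0000.

On y'=λy, z=hλ:
  y_{n+1} = y_n + z·[3/4·y_n + 1/4·y_{n+1}] ⇒ (1 − 1/4z)y_{n+1} = (1 + 3/4z)y_n
  Hence R(z) = (1 + 3/4z)/(1 − 1/4z).

Solve |R(x)|<1 on ℝ⁻.
x=-0.78: |R|=0.3473
R=−1: 1+3/4x = −1+1/4x ⇒ -1/2x=2 ⇒ x=2/(-1/2)=-4.0000
Confirm numerically:
  x=-3.573: |R|=0.88723 <1
  x=-2.346: |R|=0.47873 <1
  x=-1.891: |R|=0.28399 <1
  x=-1.751: |R|=0.21788 <1
  x=-4.458: |R|=1.10830 >1
  x=-4.333: |R|=1.07992 >1
  x=-4.291: |R|=1.07020 >1
Interval (-4.0000, 0).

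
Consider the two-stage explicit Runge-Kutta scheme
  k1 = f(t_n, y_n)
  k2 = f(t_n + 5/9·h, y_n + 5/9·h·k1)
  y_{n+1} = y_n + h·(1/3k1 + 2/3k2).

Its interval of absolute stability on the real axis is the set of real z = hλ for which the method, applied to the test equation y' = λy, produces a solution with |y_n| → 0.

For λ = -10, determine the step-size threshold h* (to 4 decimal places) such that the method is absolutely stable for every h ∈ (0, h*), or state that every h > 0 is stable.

Set f=λy, z=hλ:
  k1=λy_n ⇒ h·k1=z·y_n;  k2=λ(1+5/9z)y_n ⇒ h·k2=z(1+5/9z)y_n
  y_{n+1}/y_n = 1 + 1/3z + 2/3z(1+5/9z) = 1 + z + 10/27z²
  so R(z) = 1 + z + 10/27z².

Solve |R(x)|<1 on ℝ⁻.
x=-1.77: |R|=0.3903
R=1: x+10/27x²=0 ⇒ x=−27/10=-2.7000; min R=1−1/(4·10/27)=0.3250>−1
Confirm numerically:
  x=-2.226: |R|=0.60921 <1
  x=-1.751: |R|=0.38456 <1
  x=-1.380: |R|=0.32533 <1
  x=-1.152: |R|=0.33952 <1
  x=-3.067: |R|=1.41688 >1
  x=-2.909: |R|=1.22518 >1
  x=-2.840: |R|=1.14726 >1
So |R|<1 on (-2.7000, 0).

(-2.7000,0); λ=-10 ⇒ h* = (27/10)/10 = 0.2700.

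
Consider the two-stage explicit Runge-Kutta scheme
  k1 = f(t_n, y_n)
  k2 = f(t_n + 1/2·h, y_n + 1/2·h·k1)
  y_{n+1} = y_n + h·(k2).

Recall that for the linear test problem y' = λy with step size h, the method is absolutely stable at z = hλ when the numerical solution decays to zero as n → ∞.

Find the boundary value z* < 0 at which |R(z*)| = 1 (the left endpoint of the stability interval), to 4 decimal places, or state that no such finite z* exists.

Test eqn y'=λy, z=hλ:
  k1=λy_n ⇒ h·k1=z·y_n;  k2=λ(1+1/2z)y_n ⇒ h·k2=z(1+1/2z)y_n
  y_{n+1}/y_n = 1 + z(1+1/2z) = 1 + z + 1/2z²
  Hence R(z) = 1 + z + 1/2z².

Solve |R(x)|<1 on ℝ⁻.
x=-1.71: |R|=0.7520
R=1: x+1/2x²=0 ⇒ x=−2=-2.0000; min R=1−1/(4·1/2)=0.5000>−1
Confirm numerically:
  x=-1.808: |R|=0.82643 <1
  x=-1.708: |R|=0.75063 <1
  x=-1.707: |R|=0.74992 <1
  x=-1.596: |R|=0.67761 <1
  x=-2.563: |R|=1.72148 >1
  x=-2.070: |R|=1.07245 >1
Stable set (-2.0000, 0).

z* = -2.0000.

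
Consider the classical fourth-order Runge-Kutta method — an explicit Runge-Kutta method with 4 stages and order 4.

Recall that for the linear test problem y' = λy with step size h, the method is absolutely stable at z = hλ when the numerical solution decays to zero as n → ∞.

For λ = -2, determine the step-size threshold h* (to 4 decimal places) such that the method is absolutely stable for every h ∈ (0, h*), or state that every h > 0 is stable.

(-2.7853,0); λ=-2 ⇒ h* = 1.3926.

Set f=λy, z=hλ:
  order 4, 4-stage ⇒ R(z)=1+z+z^2/2+z^3/6+z^4/24
  (e.g. R(-0.8)=0.45173, |R|=0.45173)

Need |R(x)|<1, x<0.
x=-0.8: |R|=0.4517
|R(-2.9)|=1.1872 |R(-2.6)|=0.7547 |R(-2.56)|=0.7102
Bisect:
  x_lo=-3.2566 |R|=1.9763  x_hi=-0.3944 |R|=0.6742
  mid=-1.82549 |R|=0.28954 →hi
  mid=-2.54103 |R|=0.69000 →hi
  mid=-2.89881 |R|=1.18507 →lo
  mid=-2.71992 |R|=0.90583 →hi
  mid=-2.80936 |R|=1.03690 →lo
  mid=-2.76464 |R|=0.96931 →hi
  mid=-2.78700 |R|=1.00258 →lo
  mid=-2.77582 |R|=0.98581 →hi
  ...
  [-2.78543,-2.78526] ⇒ x*=-2.7853
So |R|<1 on (-2.7853, 0).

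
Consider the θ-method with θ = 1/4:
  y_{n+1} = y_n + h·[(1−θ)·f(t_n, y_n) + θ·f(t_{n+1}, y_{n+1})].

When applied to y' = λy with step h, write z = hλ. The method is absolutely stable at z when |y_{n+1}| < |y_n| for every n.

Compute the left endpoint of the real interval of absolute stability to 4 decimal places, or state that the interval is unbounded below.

left endpoint -4.0000.

Set f=λy, z=hλ:
  y_{n+1} = y_n + z·[3/4·y_n + 1/4·y_{n+1}] ⇒ (1 − 1/4z)y_{n+1} = (1 + 3/4z)y_n
  R(z) = (1 + 3/4z)/(1 − 1/4z).

Need |R(x)|<1, x<0.
x=-0.57: |R|=0.5011
R=−1: 1+3/4x = −1+1/4x ⇒ -1/2x=2 ⇒ x=2/(-1/2)=-4.0000
Confirm numerically:
  x=-3.955: |R|=0.98869 <1
  x=-2.499: |R|=0.53808 <1
  x=-1.745: |R|=0.21497 <1
  x=-4.545: |R|=1.12756 >1
  x=-4.340: |R|=1.08153 >1
  x=-4.201: |R|=1.04902 >1
So |R|<1 on (-4.0000, 0).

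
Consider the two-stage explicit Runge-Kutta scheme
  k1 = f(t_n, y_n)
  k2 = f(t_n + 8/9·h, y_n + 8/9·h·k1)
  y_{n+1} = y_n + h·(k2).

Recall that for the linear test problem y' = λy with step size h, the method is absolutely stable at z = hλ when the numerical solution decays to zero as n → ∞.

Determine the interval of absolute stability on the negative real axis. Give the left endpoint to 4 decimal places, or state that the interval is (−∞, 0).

z∈(-1.1250,0).

With y'=λy (z=hλ):
  k1=λy_n ⇒ h·k1=z·y_n;  k2=λ(1+8/9z)y_n ⇒ h·k2=z(1+8/9z)y_n
  y_{n+1}/y_n = 1 + z(1+8/9z) = 1 + z + 8/9z²
  ⇒ R(z) = 1 + z + 8/9z².

Solve |R(x)|<1 on ℝ⁻.
x=-1.71: |R|=1.8892
R=1: x+8/9x²=0 ⇒ x=−9/8=-1.1250; min R=1−1/(4·8/9)=0.7188>−1
Confirm numerically:
  x=-0.997: |R|=0.88656 <1
  x=-0.494: |R|=0.72292 <1
  x=-0.463: |R|=0.72755 <1
  x=-1.601: |R|=1.67740 >1
  x=-1.569: |R|=1.61923 >1
Stable set (-1.1250, 0).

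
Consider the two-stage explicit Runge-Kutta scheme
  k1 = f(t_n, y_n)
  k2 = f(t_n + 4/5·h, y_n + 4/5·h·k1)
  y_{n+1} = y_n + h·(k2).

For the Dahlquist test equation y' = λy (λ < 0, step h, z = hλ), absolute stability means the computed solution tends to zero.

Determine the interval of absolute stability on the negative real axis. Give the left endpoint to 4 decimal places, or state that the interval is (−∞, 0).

Test eqn y'=λy, z=hλ:
  k1=λy_n ⇒ h·k1=z·y_n;  k2=λ(1+4/5z)y_n ⇒ h·k2=z(1+4/5z)y_n
  y_{n+1}/y_n = 1 + z(1+4/5z) = 1 + z + 4/5z²
  so R(z) = 1 + z + 4/5z².

Need |R(x)|<1, x<0.
x=-1.45: |R|=1.2320
R=1: x+4/5x²=0 ⇒ x=−5/4=-1.2500; min R=1−1/(4·4/5)=0.6875>−1
Confirm numerically:
  x=-0.616: |R|=0.68756 <1
  x=-0.594: |R|=0.68827 <1
  x=-0.511: |R|=0.69790 <1
  x=-1.511: |R|=1.31550 >1
  x=-1.359: |R|=1.11850 >1
Stable set (-1.2500, 0).

z∈(-1.2500,0).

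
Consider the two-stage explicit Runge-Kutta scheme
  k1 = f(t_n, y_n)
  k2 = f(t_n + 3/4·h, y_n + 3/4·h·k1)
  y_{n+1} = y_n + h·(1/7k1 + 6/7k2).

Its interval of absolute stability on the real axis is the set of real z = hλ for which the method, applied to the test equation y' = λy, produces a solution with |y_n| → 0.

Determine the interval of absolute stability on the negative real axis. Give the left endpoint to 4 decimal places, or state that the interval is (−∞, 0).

z∈(-1.5556,0).

Test eqn y'=λy, z=hλ:
  k1=λy_n ⇒ h·k1=z·y_n;  k2=λ(1+3/4z)y_n ⇒ h·k2=z(1+3/4z)y_n
  y_{n+1}/y_n = 1 + 1/7z + 6/7z(1+3/4z) = 1 + z + 9/14z²
  ⇒ R(z) = 1 + z + 9/14z².

Solve |R(x)|<1 on ℝ⁻.
x=-1.73: |R|=1.1940
R=1: x+9/14x²=0 ⇒ x=−14/9=-1.5556; min R=1−1/(4·9/14)=0.6111>−1
Confirm numerically:
  x=-1.383: |R|=0.84659 <1
  x=-1.037: |R|=0.65431 <1
  x=-0.854: |R|=0.61485 <1
  x=-2.120: |R|=1.76926 >1
  x=-1.996: |R|=1.56515 >1
Interval (-1.5556, 0).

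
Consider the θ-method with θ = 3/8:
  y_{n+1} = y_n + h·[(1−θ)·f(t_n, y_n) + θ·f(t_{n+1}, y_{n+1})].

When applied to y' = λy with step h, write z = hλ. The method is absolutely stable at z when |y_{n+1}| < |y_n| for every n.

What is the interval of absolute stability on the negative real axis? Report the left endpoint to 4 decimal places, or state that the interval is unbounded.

On y'=λy, z=hλ:
  y_{n+1} = y_n + z·[5/8·y_n + 3/8·y_{n+1}] ⇒ (1 − 3/8z)y_{n+1} = (1 + 5/8z)y_n
  R(z) = (1 + 5/8z)/(1 − 3/8z).

Boundary: |R(x)|=1, x<0.
x=-0.6: |R|=0.5102
R=−1: 1+5/8x = −1+3/8x ⇒ -1/4x=2 ⇒ x=2/(-1/4)=-8.0000
Confirm numerically:
  x=-6.217: |R|=0.86620 <1
  x=-4.195: |R|=0.63031 <1
  x=-3.728: |R|=0.55463 <1
  x=-3.234: |R|=0.46153 <1
  x=-8.535: |R|=1.03184 >1
  x=-8.419: |R|=1.02520 >1
  x=-8.208: |R|=1.01275 >1
Interval (-8.0000, 0).

z∈(-8.0000,0).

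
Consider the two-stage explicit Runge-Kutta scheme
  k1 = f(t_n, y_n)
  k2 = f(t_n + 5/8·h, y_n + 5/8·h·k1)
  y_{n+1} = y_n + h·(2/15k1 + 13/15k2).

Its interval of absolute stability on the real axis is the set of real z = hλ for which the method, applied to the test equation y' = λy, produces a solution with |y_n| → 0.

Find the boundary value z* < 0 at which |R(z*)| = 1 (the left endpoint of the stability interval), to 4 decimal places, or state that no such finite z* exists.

left endpoint -1.8462.

Set f=λy, z=hλ:
  k1=λy_n ⇒ h·k1=z·y_n;  k2=λ(1+5/8z)y_n ⇒ h·k2=z(1+5/8z)y_n
  y_{n+1}/y_n = 1 + 2/15z + 13/15z(1+5/8z) = 1 + z + 13/24z²
  Hence R(z) = 1 + z + 13/24z².

Need |R(x)|<1, x<0.
x=-0.31: |R|=0.7421
R=1: x+13/24x²=0 ⇒ x=−24/13=-1.8462; min R=1−1/(4·13/24)=0.5385>−1
Confirm numerically:
  x=-1.496: |R|=0.71626 <1
  x=-1.428: |R|=0.67656 <1
  x=-1.383: |R|=0.65304 <1
  x=-1.020: |R|=0.54355 <1
  x=-2.206: |R|=1.42999 >1
  x=-2.196: |R|=1.41614 >1
So |R|<1 on (-1.8462, 0).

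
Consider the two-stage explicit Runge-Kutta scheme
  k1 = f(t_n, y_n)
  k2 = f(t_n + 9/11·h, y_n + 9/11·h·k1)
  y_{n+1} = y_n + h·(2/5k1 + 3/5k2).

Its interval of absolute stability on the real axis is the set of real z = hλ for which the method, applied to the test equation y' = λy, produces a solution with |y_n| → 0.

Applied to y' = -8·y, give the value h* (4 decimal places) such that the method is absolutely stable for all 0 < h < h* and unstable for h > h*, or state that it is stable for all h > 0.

(-2.0370,0); λ=-8 ⇒ h* = (55/27)/8 = 0.2546.

Set f=λy, z=hλ:
  k1=λy_n ⇒ h·k1=z·y_n;  k2=λ(1+9/11z)y_n ⇒ h·k2=z(1+9/11z)y_n
  y_{n+1}/y_n = 1 + 2/5z + 3/5z(1+9/11z) = 1 + z + 27/55z²
  R(z) = 1 + z + 27/55z².

Boundary: |R(x)|=1, x<0.
x=-1.11: |R|=0.4948
R=1: x+27/55x²=0 ⇒ x=−55/27=-2.0370; min R=1−1/(4·27/55)=0.4907>−1
Confirm numerically:
  x=-1.705: |R|=0.72209 <1
  x=-1.640: |R|=0.68035 <1
  x=-1.483: |R|=0.59665 <1
  x=-2.542: |R|=1.63014 >1
  x=-2.500: |R|=1.56818 >1
  x=-2.136: |R|=1.10377 >1
Stable set (-2.0370, 0).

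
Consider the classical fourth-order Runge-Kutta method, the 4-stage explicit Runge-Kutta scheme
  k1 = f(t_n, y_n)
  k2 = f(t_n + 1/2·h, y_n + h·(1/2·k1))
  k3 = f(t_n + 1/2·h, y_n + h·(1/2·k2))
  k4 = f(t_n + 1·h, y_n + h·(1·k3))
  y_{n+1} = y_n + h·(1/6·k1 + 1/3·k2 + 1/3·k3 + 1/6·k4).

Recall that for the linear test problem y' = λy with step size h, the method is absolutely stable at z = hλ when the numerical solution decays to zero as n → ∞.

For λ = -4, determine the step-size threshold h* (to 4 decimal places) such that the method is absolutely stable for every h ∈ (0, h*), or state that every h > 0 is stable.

(-2.7853,0); λ=-4 ⇒ h* = 0.6963.

On y'=λy, z=hλ:
  order 4, 4-stage ⇒ R(z)=1+z+z^2/2+z^3/6+z^4/24
  (e.g. R(-1.69)=0.27347, |R|=0.27347)

Need |R(x)|<1, x<0.
x=-1.69: |R|=0.2735
|R(-3.12)|=1.6336 |R(-2.6)|=0.7547 |R(-1.09)|=0.3470
Bisect:
  x_lo=-3.2539 |R|=1.9691  x_hi=-0.3374 |R|=0.7137
  mid=-1.79567 |R|=0.28475 →hi
  mid=-2.52481 |R|=0.67323 →hi
  mid=-2.88938 |R|=1.16861 →lo
  mid=-2.70709 |R|=0.88836 →hi
  mid=-2.79823 |R|=1.01969 →lo
  mid=-2.75266 |R|=0.95191 →hi
  mid=-2.77545 |R|=0.98526 →hi
  mid=-2.78684 |R|=1.00234 →lo
  ...
  [-2.78542,-2.78524] ⇒ x*=-2.7853
Stable set (-2.7853, 0).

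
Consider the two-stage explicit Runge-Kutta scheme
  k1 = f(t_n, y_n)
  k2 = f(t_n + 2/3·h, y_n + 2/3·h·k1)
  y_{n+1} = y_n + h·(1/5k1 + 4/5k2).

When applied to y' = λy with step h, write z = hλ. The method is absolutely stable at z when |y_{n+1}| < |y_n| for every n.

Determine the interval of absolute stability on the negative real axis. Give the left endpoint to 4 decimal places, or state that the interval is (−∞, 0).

With y'=λy (z=hλ):
  k1=λy_n ⇒ h·k1=z·y_n;  k2=λ(1+2/3z)y_n ⇒ h·k2=z(1+2/3z)y_n
  y_{n+1}/y_n = 1 + 1/5z + 4/5z(1+2/3z) = 1 + z + 8/15z²
  so R(z) = 1 + z + 8/15z².

Find x<0 with |R(x)|<1.
x=-0.87: |R|=0.5337
R=1: x+8/15x²=0 ⇒ x=−15/8=-1.8750; min R=1−1/(4·8/15)=0.5312>−1
Confirm numerically:
  x=-1.643: |R|=0.79671 <1
  x=-1.578: |R|=0.75004 <1
  x=-1.247: |R|=0.58234 <1
  x=-0.978: |R|=0.53212 <1
  x=-2.060: |R|=1.20325 >1
  x=-2.042: |R|=1.18187 >1
  x=-2.003: |R|=1.13674 >1
So |R|<1 on (-1.8750, 0).

(-1.8750, 0).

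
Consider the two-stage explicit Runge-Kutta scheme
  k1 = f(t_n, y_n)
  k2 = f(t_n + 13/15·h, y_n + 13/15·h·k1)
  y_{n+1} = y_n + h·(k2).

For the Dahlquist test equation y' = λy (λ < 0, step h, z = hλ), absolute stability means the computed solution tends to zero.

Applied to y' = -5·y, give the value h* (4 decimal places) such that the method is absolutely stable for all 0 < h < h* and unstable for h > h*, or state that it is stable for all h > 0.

(-1.1538,0); λ=-5 ⇒ h* = (15/13)/5 = 0.2308.

Set f=λy, z=hλ:
  k1=λy_n ⇒ h·k1=z·y_n;  k2=λ(1+13/15z)y_n ⇒ h·k2=z(1+13/15z)y_n
  y_{n+1}/y_n = 1 + z(1+13/15z) = 1 + z + 13/15z²
  so R(z) = 1 + z + 13/15z².

Find x<0 with |R(x)|<1.
x=-1.28: |R|=1.1399
R=1: x+13/15x²=0 ⇒ x=−15/13=-1.1538; min R=1−1/(4·13/15)=0.7115>−1
Confirm numerically:
  x=-1.129: |R|=0.97569 <1
  x=-1.091: |R|=0.94058 <1
  x=-0.720: |R|=0.72928 <1
  x=-0.628: |R|=0.71380 <1
  x=-1.519: |R|=1.48071 >1
  x=-1.494: |R|=1.44043 >1
  x=-1.220: |R|=1.06995 >1
Interval (-1.1538, 0).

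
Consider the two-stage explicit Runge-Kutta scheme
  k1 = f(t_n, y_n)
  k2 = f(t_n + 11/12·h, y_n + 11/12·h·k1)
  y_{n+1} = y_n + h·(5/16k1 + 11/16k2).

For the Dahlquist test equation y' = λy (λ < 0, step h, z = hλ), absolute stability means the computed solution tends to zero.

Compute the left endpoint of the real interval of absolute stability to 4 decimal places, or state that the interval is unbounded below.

Set f=λy, z=hλ:
  k1=λy_n ⇒ h·k1=z·y_n;  k2=λ(1+11/12z)y_n ⇒ h·k2=z(1+11/12z)y_n
  y_{n+1}/y_n = 1 + 5/16z + 11/16z(1+11/12z) = 1 + z + 121/192z²
  ⇒ R(z) = 1 + z + 121/192z².

Boundary: |R(x)|=1, x<0.
x=-1.65: |R|=1.0657
R=1: x+121/192x²=0 ⇒ x=−192/121=-1.5868; min R=1−1/(4·121/192)=0.6033>−1
Confirm numerically:
  x=-1.485: |R|=0.90475 <1
  x=-1.473: |R|=0.89438 <1
  x=-0.862: |R|=0.60627 <1
  x=-0.776: |R|=0.60350 <1
  x=-1.980: |R|=1.49067 >1
  x=-1.937: |R|=1.42752 >1
  x=-1.650: |R|=1.06574 >1
So |R|<1 on (-1.5868, 0).

z* = -1.5868.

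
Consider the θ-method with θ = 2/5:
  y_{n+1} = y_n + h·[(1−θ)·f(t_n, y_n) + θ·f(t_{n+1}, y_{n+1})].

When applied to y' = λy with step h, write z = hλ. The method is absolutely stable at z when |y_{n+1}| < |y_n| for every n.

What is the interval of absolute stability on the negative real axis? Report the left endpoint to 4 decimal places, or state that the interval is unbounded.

With y'=λy (z=hλ):
  y_{n+1} = y_n + z·[3/5·y_n + 2/5·y_{n+1}] ⇒ (1 − 2/5z)y_{n+1} = (1 + 3/5z)y_n
  Hence R(z) = (1 + 3/5z)/(1 − 2/5z).

Need |R(x)|<1, x<0.
x=-0.47: |R|=0.6044
R=−1: 1+3/5x = −1+2/5x ⇒ -1/5x=2 ⇒ x=2/(-1/5)=-10.0000
Confirm numerically:
  x=-8.716: |R|=0.94276 <1
  x=-6.737: |R|=0.82337 <1
  x=-5.394: |R|=0.70826 <1
  x=-10.423: |R|=1.01637 >1
  x=-10.246: |R|=1.00965 >1
So |R|<1 on (-10.0000, 0).

z∈(-10.0000,0).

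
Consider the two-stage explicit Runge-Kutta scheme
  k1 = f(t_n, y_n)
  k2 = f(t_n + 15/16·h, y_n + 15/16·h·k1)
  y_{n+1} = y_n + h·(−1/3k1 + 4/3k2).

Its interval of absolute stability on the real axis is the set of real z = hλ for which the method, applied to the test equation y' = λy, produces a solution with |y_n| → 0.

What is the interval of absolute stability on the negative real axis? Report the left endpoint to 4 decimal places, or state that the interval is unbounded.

(-0.8000, 0).

With y'=λy (z=hλ):
  k1=λy_n ⇒ h·k1=z·y_n;  k2=λ(1+15/16z)y_n ⇒ h·k2=z(1+15/16z)y_n
  y_{n+1}/y_n = 1 − 1/3z + 4/3z(1+15/16z) = 1 + z + 5/4z²
  so R(z) = 1 + z + 5/4z².

Boundary: |R(x)|=1, x<0.
x=-1.14: |R|=1.4845
R=1: x+5/4x²=0 ⇒ x=−4/5=-0.8000; min R=1−1/(4·5/4)=0.8000>−1
Confirm numerically:
  x=-0.666: |R|=0.88845 <1
  x=-0.611: |R|=0.85565 <1
  x=-0.399: |R|=0.80000 <1
  x=-0.396: |R|=0.80002 <1
  x=-1.132: |R|=1.46978 >1
  x=-1.034: |R|=1.30245 >1
  x=-0.864: |R|=1.06912 >1
So |R|<1 on (-0.8000, 0).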